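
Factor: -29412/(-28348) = 3^2 * 43^1 * 373^(-1) = 387/373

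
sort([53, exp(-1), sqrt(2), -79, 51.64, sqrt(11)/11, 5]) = [-79, sqrt(11)/11, exp(-1), sqrt(2), 5, 51.64, 53]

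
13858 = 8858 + 5000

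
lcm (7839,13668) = 533052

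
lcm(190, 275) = 10450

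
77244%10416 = 4332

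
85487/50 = 1709 + 37/50 = 1709.74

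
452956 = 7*64708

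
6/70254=1/11709≈0.0000854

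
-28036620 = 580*(-48339)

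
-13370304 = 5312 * (-2517)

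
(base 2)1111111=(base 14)91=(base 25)52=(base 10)127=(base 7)241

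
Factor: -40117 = -1*7^1*11^1*521^1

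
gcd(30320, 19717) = 1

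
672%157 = 44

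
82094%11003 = 5073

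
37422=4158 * 9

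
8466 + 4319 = 12785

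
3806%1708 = 390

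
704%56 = 32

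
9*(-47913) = -431217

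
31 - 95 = -64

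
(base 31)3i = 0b1101111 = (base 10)111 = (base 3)11010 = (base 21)56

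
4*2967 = 11868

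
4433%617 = 114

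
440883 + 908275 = 1349158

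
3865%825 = 565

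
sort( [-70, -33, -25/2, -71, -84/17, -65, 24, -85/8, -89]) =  [-89, -71, -70, -65, -33, -25/2, -85/8, -84/17, 24]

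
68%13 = 3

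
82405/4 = 20601 + 1/4 = 20601.25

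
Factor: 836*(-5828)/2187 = -1*2^4*3^(-7)*11^1*19^1*31^1*47^1 = -4872208/2187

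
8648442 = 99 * 87358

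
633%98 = 45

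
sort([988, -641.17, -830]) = [-830, -641.17, 988]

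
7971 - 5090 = 2881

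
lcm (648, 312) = 8424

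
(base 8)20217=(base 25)d8a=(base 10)8335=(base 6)102331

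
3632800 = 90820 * 40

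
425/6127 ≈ 0.0694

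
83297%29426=24445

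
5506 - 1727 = 3779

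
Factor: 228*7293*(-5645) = -1*2^2*3^2*5^1*11^1*13^1*17^1*19^1*1129^1 = -9386528580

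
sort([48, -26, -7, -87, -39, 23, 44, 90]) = [-87, -39, -26, -7, 23, 44, 48, 90]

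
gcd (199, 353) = 1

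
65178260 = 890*73234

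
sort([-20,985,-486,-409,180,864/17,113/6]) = [-486,-409,-20,113/6,864/17,180,985]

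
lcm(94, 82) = 3854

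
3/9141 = 1/3047 ≈ 0.000328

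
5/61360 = 1/12272 ≈ 0.0000815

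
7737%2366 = 639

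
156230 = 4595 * 34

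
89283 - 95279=-5996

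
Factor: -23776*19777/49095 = -1*2^5*3^ (-2)*5^ (-1)*743^1*1091^ (-1)*19777^1 = -470217952/49095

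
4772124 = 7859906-3087782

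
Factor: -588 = -1 * 2^2 * 3^1 * 7^2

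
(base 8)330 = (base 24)90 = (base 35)66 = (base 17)cc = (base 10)216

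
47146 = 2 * 23573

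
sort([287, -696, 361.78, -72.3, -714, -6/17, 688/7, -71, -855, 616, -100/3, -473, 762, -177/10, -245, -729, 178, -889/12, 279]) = [-855, -729, -714, -696, -473, -245, -889/12, -72.3, -71, -100/3, -177/10, -6/17, 688/7, 178, 279, 287, 361.78, 616, 762]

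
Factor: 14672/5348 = 2^2*131^1*191^(-1) = 524/191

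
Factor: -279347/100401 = -1 * 3^(-1) * 7^(-2) * 409^1 = -409/147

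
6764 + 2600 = 9364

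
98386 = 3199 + 95187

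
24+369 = 393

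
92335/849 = 108 + 643/849 ≈ 108.76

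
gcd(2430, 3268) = 2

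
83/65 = 1 + 18/65 ≈ 1.28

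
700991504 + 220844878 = 921836382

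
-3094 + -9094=-12188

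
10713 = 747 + 9966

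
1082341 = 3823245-2740904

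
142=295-153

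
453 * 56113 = 25419189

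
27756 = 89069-61313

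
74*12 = 888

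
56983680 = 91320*624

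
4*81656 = 326624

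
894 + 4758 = 5652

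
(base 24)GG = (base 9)484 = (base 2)110010000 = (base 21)J1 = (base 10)400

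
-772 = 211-983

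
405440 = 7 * 57920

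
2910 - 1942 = 968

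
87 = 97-10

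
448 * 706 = 316288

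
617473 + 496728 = 1114201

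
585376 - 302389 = 282987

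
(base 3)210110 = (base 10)579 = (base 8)1103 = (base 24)103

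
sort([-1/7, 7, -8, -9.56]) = [-9.56, -8, -1/7, 7]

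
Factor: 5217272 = 2^3*367^1*1777^1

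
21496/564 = 38 + 16/141 ≈ 38.11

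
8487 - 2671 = 5816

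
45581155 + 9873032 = 55454187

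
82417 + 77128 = 159545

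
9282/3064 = 3 + 45/1532 ≈ 3.03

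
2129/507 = 4 + 101/507 ≈ 4.20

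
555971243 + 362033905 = 918005148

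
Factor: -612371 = -1 * 612371^1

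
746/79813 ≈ 0.00935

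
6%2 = 0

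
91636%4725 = 1861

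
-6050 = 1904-7954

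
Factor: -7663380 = -1 * 2^2 * 3^1 * 5^1 * 337^1 * 379^1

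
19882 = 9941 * 2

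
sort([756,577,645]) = [577,645,756]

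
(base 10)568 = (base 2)1000111000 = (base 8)1070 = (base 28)k8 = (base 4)20320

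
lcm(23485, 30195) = 211365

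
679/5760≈0.118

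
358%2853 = 358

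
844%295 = 254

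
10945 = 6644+4301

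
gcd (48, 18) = 6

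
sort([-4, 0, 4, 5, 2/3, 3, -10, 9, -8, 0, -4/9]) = [-10, -8, -4, -4/9, 0, 0, 2/3, 3, 4, 5, 9]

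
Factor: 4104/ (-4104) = -1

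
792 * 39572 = 31341024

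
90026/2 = 45013 = 45013.00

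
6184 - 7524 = -1340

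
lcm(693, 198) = 1386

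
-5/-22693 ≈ 0.000220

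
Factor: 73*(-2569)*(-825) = 3^1*5^2*7^1*11^1*73^1*367^1 = 154718025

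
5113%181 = 45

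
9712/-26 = -373-7/13 ≈ -373.54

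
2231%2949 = 2231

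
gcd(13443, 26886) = 13443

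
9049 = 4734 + 4315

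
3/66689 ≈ 0.0000450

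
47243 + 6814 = 54057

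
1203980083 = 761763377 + 442216706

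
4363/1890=2 + 583/1890 ≈ 2.31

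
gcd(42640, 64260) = 20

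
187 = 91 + 96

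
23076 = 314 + 22762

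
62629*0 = 0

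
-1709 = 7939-9648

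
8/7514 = 4/3757 ≈ 0.00106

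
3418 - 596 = 2822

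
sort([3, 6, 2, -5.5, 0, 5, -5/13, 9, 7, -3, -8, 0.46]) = [-8, -5.5, -3, -5/13, 0, 0.46, 2, 3, 5, 6, 7, 9]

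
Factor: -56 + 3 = -1 * 53^1 = -53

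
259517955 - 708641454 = -449123499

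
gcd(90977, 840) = 1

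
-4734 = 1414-6148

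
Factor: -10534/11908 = -1 * 2^(-1) * 13^(-1) * 23^1 = -23/26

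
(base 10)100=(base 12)84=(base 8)144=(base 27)3j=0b1100100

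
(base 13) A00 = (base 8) 3232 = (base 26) 2D0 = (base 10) 1690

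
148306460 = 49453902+98852558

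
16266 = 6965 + 9301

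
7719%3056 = 1607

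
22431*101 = 2265531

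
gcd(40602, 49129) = 1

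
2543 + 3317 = 5860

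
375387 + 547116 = 922503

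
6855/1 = 6855 = 6855.00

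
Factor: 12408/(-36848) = -1*2^(-1)*3^1*7^(-2)*11^1 = -33/98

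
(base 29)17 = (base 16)24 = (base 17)22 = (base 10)36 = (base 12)30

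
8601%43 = 1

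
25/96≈0.260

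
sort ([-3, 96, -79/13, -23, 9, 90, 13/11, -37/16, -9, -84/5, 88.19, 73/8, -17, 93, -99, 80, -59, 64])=[-99, -59, -23, -17, -84/5, -9, -79/13, -3, -37/16, 13/11, 9, 73/8, 64, 80, 88.19, 90, 93, 96]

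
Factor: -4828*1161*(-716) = 2^4*3^3*17^1*43^1*71^1*179^1 = 4013400528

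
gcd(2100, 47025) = 75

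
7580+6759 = 14339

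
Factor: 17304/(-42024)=-1 * 7^1 * 17^(-1)=-7/17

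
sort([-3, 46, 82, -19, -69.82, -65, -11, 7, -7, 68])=[-69.82, -65, -19, -11, -7, -3, 7, 46, 68, 82]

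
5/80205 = 1/16041 ≈ 0.0000623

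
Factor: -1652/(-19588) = 7^1 * 83^(-1) = 7/83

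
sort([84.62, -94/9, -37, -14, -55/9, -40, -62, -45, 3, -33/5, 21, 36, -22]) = [-62, -45, -40, -37, -22, -14, -94/9, -33/5, -55/9, 3, 21, 36, 84.62]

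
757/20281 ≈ 0.0373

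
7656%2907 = 1842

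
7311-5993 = 1318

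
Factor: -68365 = -1*5^1*11^2*113^1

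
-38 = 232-270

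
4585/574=7 + 81/82≈7.99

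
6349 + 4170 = 10519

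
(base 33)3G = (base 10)115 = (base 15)7A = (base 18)67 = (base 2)1110011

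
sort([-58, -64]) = [-64, -58]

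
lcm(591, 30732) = 30732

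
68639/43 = 1596 + 11/43 ≈ 1596.26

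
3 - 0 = 3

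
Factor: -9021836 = -1*2^2*2255459^1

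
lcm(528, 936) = 20592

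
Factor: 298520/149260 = 2^1 = 2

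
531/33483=177/11161 ≈ 0.0159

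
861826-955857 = -94031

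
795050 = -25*(-31802)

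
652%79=20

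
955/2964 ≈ 0.322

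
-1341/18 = -149/2 = -74.50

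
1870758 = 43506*43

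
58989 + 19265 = 78254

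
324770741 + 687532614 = 1012303355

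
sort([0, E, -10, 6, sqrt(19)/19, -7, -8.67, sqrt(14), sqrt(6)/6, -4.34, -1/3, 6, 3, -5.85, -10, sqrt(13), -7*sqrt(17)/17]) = [-10, -10, -8.67, -7, -5.85, -4.34, -7*sqrt(17)/17, -1/3, 0, sqrt(19)/19, sqrt(6)/6, E, 3, sqrt(13), sqrt(14), 6, 6]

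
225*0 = 0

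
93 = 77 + 16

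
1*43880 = 43880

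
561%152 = 105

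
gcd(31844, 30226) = 2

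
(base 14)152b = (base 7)13654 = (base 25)60d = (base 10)3763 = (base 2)111010110011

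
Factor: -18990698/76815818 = -1 * 113^(-1) * 449^(-1) * 757^(-1) * 9495349^1 = -9495349/38407909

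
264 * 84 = 22176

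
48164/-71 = -678 - 26/71 ≈ -678.37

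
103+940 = 1043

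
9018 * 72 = 649296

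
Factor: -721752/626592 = -1 * 2^(-2) * 17^1 * 29^1 * 107^(-1) = -493/428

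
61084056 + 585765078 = 646849134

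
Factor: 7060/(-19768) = -1 * 2^(-1) * 5^1 * 7^(-1) = -5/14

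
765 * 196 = 149940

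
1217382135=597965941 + 619416194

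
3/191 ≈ 0.0157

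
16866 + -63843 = -46977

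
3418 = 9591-6173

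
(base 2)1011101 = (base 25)3i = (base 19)4h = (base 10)93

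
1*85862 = 85862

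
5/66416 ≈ 0.0000753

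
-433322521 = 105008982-538331503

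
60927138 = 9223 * 6606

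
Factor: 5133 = 3^1*29^1*59^1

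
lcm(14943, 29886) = 29886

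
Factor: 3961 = 17^1 * 233^1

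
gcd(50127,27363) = 21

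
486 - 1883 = -1397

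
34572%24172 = 10400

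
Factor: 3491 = 3491^1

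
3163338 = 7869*402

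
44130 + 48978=93108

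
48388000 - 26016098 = 22371902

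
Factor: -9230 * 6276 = -1 * 2^3 * 3^1 * 5^1 * 13^1 * 71^1 * 523^1 = -57927480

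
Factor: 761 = 761^1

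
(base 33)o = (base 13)1b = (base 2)11000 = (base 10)24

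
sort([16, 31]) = [16, 31]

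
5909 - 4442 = 1467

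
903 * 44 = 39732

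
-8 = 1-9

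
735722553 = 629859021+105863532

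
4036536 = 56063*72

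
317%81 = 74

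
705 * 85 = 59925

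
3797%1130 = 407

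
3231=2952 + 279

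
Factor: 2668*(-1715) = -1*2^2*5^1*7^3*23^1*29^1 = -4575620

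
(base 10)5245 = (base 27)757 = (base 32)53t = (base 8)12175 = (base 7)21202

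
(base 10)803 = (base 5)11203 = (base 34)nl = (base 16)323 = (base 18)28b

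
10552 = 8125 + 2427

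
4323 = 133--4190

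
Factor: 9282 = 2^1 * 3^1 * 7^1 * 13^1 * 17^1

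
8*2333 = 18664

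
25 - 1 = 24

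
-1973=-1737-236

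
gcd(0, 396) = 396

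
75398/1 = 75398 = 75398.00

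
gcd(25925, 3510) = 5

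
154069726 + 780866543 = 934936269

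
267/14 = 19 + 1/14 ≈ 19.07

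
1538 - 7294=-5756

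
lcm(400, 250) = 2000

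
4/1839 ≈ 0.00218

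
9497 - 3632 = 5865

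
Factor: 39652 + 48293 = 3^1*5^1*11^1*13^1*41^1 = 87945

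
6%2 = 0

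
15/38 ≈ 0.395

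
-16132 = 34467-50599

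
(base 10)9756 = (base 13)4596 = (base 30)ap6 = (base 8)23034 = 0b10011000011100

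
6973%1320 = 373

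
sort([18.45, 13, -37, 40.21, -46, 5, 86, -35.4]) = [-46, -37, -35.4, 5, 13, 18.45, 40.21, 86]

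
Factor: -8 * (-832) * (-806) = -1 * 2^10 * 13^2 * 31^1 = -5364736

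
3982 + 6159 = 10141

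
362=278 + 84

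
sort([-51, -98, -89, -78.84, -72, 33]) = [-98, -89, -78.84, -72, -51, 33]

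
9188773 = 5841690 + 3347083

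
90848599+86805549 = 177654148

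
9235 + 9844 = 19079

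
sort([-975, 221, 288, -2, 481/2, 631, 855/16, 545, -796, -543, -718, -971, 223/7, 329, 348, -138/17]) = [-975, -971, -796, -718, -543, -138/17, -2, 223/7, 855/16, 221, 481/2, 288, 329, 348, 545, 631]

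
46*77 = 3542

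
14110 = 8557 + 5553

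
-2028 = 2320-4348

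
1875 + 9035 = 10910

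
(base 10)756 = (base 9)1030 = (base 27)110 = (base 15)356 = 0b1011110100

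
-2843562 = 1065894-3909456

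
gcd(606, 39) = 3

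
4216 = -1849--6065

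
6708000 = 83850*80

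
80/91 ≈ 0.879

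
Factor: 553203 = 3^3*7^1*2927^1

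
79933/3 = 26644 + 1/3 ≈ 26644.33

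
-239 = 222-461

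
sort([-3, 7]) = [-3, 7]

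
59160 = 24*2465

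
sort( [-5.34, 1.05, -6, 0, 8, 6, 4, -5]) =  [-6, -5.34, -5, 0, 1.05, 4, 6, 8]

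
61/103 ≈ 0.592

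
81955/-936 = -87 - 523/936 ≈ -87.56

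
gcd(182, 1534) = 26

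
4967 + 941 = 5908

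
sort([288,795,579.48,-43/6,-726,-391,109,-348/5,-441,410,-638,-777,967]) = [-777,-726,-638,-441,-391,-348/5,-43/6,109,288,410,579.48,795,967]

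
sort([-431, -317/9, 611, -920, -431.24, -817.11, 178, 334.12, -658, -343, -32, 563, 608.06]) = [-920, -817.11, -658, -431.24, -431, -343, -317/9, -32, 178, 334.12, 563, 608.06, 611]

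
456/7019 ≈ 0.0650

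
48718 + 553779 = 602497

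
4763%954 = 947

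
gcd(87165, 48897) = 9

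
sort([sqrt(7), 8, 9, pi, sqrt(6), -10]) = [-10, sqrt(6), sqrt(7), pi, 8, 9]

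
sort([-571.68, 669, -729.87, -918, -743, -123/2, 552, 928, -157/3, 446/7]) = [-918, -743, -729.87, -571.68, -123/2, -157/3, 446/7, 552, 669, 928]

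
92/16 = 5+3/4 = 5.75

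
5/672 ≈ 0.00744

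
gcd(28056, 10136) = 56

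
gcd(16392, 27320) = 5464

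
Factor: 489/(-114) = -1*2^(-1)*19^(-1)*163^1 = -163/38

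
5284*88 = 464992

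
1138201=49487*23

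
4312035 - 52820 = 4259215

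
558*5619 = 3135402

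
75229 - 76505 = -1276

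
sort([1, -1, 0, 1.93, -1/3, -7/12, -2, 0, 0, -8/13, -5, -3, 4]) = [-5, -3, -2, -1, -8/13, -7/12, -1/3, 0, 0, 0, 1, 1.93, 4]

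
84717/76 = 1114 + 53/76≈1114.70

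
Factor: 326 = 2^1*163^1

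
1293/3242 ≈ 0.399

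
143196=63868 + 79328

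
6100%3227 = 2873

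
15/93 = 5/31 ≈ 0.161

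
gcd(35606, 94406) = 2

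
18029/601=29 + 600/601 ≈ 30.00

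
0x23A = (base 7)1443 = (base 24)NI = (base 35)GA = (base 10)570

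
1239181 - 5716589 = -4477408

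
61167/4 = 15291+3/4 = 15291.75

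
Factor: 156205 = 5^1*7^1*4463^1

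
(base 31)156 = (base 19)321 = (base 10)1122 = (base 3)1112120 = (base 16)462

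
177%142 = 35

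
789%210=159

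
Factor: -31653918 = -1 * 2^1 * 3^2 * 89^1 * 19759^1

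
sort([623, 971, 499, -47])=[-47, 499, 623, 971]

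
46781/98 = 6683/14 ≈ 477.36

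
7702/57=135 + 7/57 ≈ 135.12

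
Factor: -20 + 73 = 53^1 = 53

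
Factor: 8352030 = 2^1*3^1*5^1*199^1*1399^1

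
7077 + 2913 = 9990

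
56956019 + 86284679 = 143240698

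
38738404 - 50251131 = -11512727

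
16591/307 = 54 + 13/307 ≈ 54.04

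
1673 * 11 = 18403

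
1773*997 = 1767681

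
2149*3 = 6447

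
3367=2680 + 687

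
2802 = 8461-5659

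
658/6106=329/3053 ≈ 0.108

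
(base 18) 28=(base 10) 44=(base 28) 1g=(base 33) 1b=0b101100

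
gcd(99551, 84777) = 1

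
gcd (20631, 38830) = 1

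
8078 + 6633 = 14711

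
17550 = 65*270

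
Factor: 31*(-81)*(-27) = 3^7*31^1 = 67797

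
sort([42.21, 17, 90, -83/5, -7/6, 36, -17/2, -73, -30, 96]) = [-73, -30, -83/5, -17/2, -7/6, 17, 36, 42.21, 90, 96]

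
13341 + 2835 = 16176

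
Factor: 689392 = 2^4*11^1*3917^1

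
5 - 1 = 4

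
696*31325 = 21802200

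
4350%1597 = 1156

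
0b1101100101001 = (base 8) 15451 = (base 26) a7b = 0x1b29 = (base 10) 6953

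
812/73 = 11 + 9/73 ≈ 11.12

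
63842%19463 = 5453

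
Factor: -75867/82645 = -1 * 3^1 * 5^(-1) * 11^3 * 19^1 * 16529^(-1)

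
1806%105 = 21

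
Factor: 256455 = 3^2*5^1*41^1*139^1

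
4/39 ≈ 0.103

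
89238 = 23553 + 65685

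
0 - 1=-1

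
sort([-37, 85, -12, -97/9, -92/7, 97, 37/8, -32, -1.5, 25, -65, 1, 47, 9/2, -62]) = [-65, -62, -37, -32, -92/7, -12, -97/9, -1.5, 1, 9/2, 37/8, 25, 47, 85, 97]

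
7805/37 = 210 + 35/37 ≈ 210.95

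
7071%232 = 111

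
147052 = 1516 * 97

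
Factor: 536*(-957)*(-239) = 2^3*3^1*11^1*29^1*67^1*239^1 = 122595528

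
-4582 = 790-5372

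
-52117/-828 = 62 + 781/828 ≈ 62.94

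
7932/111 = 71 + 17/37 ≈ 71.46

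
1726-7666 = -5940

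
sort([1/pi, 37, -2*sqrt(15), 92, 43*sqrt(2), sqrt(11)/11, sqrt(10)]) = [-2*sqrt(15), sqrt(11)/11, 1/pi, sqrt(10), 37, 43*sqrt(2), 92]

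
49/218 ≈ 0.225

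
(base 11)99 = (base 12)90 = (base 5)413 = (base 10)108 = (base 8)154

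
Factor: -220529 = -1*220529^1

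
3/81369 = 1/27123 ≈ 0.0000369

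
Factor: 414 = 2^1 * 3^2 * 23^1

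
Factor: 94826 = 2^1 * 17^1 * 2789^1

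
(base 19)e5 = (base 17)fg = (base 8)417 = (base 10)271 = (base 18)f1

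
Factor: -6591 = -1*3^1*13^3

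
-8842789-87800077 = -96642866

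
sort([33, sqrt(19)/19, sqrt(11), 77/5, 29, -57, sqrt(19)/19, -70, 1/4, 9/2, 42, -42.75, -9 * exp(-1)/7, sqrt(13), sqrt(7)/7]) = [-70, -57, -42.75, -9 * exp(-1)/7, sqrt(19)/19, sqrt(19)/19, 1/4, sqrt(7)/7, sqrt(11), sqrt(13), 9/2, 77/5, 29, 33, 42]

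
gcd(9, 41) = 1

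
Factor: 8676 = 2^2 * 3^2 * 241^1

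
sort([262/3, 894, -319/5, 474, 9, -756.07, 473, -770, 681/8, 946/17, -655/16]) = [-770, -756.07, -319/5, -655/16, 9, 946/17, 681/8, 262/3, 473, 474, 894]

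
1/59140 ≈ 0.0000169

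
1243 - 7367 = -6124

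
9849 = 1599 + 8250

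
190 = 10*19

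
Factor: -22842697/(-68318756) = 2^(-2)*11^(-1)*19^(-1)*71^(-1)*1151^(-1)*1171^1*19507^1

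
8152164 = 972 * 8387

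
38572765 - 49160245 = -10587480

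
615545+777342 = 1392887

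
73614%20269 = 12807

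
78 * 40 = 3120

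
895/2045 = 179/409 ≈ 0.438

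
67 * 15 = 1005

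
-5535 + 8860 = 3325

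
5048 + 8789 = 13837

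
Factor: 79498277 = 181^1*439217^1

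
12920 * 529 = 6834680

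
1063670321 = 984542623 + 79127698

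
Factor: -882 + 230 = -1*2^2*163^1 = -652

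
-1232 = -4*308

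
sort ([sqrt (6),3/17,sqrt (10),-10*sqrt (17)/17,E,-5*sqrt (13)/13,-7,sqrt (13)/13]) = [-7,-10*sqrt (17)/17,-5*sqrt (13)/13,3/17,sqrt (13)/13,sqrt (6),E,sqrt (10)]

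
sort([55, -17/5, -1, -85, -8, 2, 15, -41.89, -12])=[-85, -41.89, -12, -8, -17/5, -1, 2, 15, 55]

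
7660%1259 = 106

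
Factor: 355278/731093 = 2^1 * 3^1 * 7^1 * 769^1 * 66463^(-1) = 32298/66463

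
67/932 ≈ 0.0719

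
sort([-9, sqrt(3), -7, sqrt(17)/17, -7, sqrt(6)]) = [-9, -7, -7, sqrt(17)/17, sqrt(3), sqrt(6)]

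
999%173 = 134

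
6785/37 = 183 + 14/37 ≈ 183.38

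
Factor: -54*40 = -1*2^4*3^3*5^1 = -2160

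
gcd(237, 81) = 3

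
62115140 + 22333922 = 84449062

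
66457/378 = 175 + 307/378≈175.81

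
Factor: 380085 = 3^1*5^1*25339^1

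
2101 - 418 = 1683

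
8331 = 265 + 8066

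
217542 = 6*36257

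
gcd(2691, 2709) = 9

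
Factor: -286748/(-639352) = 2^(-1) * 11^1 * 19^1 * 233^(-1) = 209/466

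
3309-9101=-5792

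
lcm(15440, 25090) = 200720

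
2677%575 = 377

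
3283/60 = 54 + 43/60 ≈ 54.72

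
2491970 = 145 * 17186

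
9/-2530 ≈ -0.00356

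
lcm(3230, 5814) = 29070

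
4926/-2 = -2463 = -2463.00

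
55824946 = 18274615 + 37550331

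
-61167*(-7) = 428169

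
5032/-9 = -559 - 1/9 ≈ -559.11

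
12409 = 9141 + 3268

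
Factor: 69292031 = 19^1*23^1*158563^1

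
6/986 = 3/493 ≈ 0.00609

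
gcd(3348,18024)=12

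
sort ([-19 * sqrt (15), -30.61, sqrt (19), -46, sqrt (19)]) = [-19 * sqrt (15), -46, -30.61, sqrt (19), sqrt (19)]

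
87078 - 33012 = 54066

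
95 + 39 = 134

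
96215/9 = 10690 + 5/9 ≈ 10690.56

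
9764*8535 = 83335740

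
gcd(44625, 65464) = 7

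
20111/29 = 693 + 14/29 ≈ 693.48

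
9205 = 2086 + 7119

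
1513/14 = 108+1/14 ≈ 108.07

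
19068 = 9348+9720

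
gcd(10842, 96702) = 6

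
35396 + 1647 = 37043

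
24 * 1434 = 34416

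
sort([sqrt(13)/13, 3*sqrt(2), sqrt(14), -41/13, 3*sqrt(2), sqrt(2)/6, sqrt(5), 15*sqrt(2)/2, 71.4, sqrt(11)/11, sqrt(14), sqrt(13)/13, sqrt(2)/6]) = [-41/13, sqrt(2)/6, sqrt(2)/6, sqrt(13)/13, sqrt(13)/13, sqrt(11)/11, sqrt(5), sqrt(14), sqrt(14), 3*sqrt(2), 3*sqrt(2), 15*sqrt(2)/2, 71.4]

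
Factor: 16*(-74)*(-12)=2^7*3^1*37^1=14208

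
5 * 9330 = 46650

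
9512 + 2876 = 12388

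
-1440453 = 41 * (-35133)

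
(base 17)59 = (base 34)2q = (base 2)1011110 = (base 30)34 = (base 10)94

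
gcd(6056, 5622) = 2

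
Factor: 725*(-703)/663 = -1*3^(-1)*5^2*13^(-1)*17^(-1)*19^1*29^1*37^1 = -509675/663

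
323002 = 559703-236701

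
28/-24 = -7/6 ≈ -1.17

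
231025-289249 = -58224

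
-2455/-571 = 4 + 171/571 ≈ 4.30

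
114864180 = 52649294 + 62214886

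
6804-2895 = 3909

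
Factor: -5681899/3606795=-1 * 3^(-3) * 5^(-1) * 26717^(-1) * 5681899^1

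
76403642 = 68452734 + 7950908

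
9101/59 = 154 + 15/59 ≈ 154.25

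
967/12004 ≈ 0.0806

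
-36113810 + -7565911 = -43679721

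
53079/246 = 215 + 63/82 ≈ 215.77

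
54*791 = 42714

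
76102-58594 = 17508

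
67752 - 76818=-9066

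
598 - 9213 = -8615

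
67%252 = 67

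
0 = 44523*0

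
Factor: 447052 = 2^2 * 73^1 * 1531^1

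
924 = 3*308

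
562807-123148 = 439659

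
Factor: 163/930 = 2^(-1)*3^(-1)*5^(-1)*31^(-1)*163^1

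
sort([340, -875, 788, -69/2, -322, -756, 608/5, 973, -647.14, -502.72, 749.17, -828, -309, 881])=[-875, -828, -756, -647.14, -502.72, -322, -309, -69/2, 608/5, 340, 749.17, 788, 881, 973]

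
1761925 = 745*2365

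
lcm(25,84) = 2100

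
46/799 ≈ 0.0576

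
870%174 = 0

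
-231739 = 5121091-5352830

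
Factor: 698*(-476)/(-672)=2^(-2)*3^(-1)*17^1*349^1=5933/12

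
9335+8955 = 18290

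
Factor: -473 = -1*11^1*43^1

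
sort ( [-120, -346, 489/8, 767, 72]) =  [-346, -120, 489/8, 72, 767]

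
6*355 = 2130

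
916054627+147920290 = 1063974917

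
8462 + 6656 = 15118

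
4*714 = 2856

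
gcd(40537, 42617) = 1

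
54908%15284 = 9056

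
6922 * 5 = 34610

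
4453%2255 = 2198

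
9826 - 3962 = 5864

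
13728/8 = 1716 = 1716.00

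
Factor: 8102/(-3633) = -1*2^1*3^(-1)*7^(-1)*173^(-1)*4051^1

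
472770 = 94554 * 5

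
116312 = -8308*(-14)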